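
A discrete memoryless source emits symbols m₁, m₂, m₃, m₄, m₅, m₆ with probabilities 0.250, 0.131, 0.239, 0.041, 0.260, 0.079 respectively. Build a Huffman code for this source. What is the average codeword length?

2.371 bits/symbol

Repeatedly combine the two least-probable nodes; the expected code length is the sum of the merged weights.
merge 41/1000 + 79/1000 → 3/25
merge 3/25 + 131/1000 → 251/1000
merge 239/1000 + 1/4 → 489/1000
merge 251/1000 + 13/50 → 511/1000
merge 489/1000 + 511/1000 → 1
L = 3/25 + 251/1000 + 489/1000 + 511/1000 + 1 = 2371/1000 = 2.371 bits/symbol.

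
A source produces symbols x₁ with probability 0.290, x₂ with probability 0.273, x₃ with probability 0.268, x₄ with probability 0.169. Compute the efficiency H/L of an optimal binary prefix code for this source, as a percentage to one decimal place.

98.6%

Entropy H = −Σ p log₂ p ≈ 1.9718 bits.
Huffman merges: 169/1000+67/250→437/1000; 273/1000+29/100→563/1000; 437/1000+563/1000→1. L = 2 ≈ 2.0000.
Efficiency = H/L = 1.9718/2.0000 = 98.6%.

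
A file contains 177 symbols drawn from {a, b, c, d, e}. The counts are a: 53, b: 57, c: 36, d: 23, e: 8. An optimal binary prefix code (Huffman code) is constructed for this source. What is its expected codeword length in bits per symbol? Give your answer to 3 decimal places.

2.175 bits/symbol

Probabilities are the counts divided by 177.
Repeatedly combine the two least-probable nodes; the expected code length is the sum of the merged weights.
merge 8/177 + 23/177 → 31/177
merge 31/177 + 12/59 → 67/177
merge 53/177 + 19/59 → 110/177
merge 67/177 + 110/177 → 1
L = 31/177 + 67/177 + 110/177 + 1 = 385/177 ≈ 2.175 bits/symbol.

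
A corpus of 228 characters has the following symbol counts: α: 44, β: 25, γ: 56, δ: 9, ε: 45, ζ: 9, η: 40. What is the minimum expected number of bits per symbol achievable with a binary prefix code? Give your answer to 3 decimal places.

2.632 bits/symbol

Probabilities are the counts divided by 228.
Repeatedly combine the two least-probable nodes; the expected code length is the sum of the merged weights.
merge 3/76 + 3/76 → 3/38
merge 3/38 + 25/228 → 43/228
merge 10/57 + 43/228 → 83/228
merge 11/57 + 15/76 → 89/228
merge 14/57 + 83/228 → 139/228
merge 89/228 + 139/228 → 1
L = 3/38 + 43/228 + 83/228 + 89/228 + 139/228 + 1 = 50/19 ≈ 2.632 bits/symbol.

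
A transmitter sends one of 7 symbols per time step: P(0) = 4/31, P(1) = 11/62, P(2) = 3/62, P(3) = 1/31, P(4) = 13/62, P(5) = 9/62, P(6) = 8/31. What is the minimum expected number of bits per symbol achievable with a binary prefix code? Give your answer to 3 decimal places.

Repeatedly combine the two least-probable nodes; the expected code length is the sum of the merged weights.
merge 1/31 + 3/62 → 5/62
merge 5/62 + 4/31 → 13/62
merge 9/62 + 11/62 → 10/31
merge 13/62 + 13/62 → 13/31
merge 8/31 + 10/31 → 18/31
merge 13/31 + 18/31 → 1
L = 5/62 + 13/62 + 10/31 + 13/31 + 18/31 + 1 = 81/31 ≈ 2.613 bits/symbol.

2.613 bits/symbol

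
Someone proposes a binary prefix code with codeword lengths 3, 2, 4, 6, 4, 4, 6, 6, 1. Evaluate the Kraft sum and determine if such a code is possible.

With common denominator 2^6 = 64: Σ 2^(−ℓᵢ) = 8/64 + 16/64 + 4/64 + 1/64 + 4/64 + 4/64 + 1/64 + 1/64 + 32/64 = 71/64 = 1.109375.
Kraft's inequality requires Σ ≤ 1; here Σ = 1.109375 > 1, so no such prefix code exists.

1.109375; no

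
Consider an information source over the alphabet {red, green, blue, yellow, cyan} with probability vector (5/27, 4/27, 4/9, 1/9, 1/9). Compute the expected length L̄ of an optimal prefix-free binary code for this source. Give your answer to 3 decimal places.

2.111 bits/symbol

Repeatedly combine the two least-probable nodes; the expected code length is the sum of the merged weights.
merge 1/9 + 1/9 → 2/9
merge 4/27 + 5/27 → 1/3
merge 2/9 + 1/3 → 5/9
merge 4/9 + 5/9 → 1
L = 2/9 + 1/3 + 5/9 + 1 = 19/9 ≈ 2.111 bits/symbol.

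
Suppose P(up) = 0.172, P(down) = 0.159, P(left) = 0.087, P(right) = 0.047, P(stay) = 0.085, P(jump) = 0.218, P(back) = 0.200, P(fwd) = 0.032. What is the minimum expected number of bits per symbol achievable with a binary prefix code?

Repeatedly combine the two least-probable nodes; the expected code length is the sum of the merged weights.
merge 4/125 + 47/1000 → 79/1000
merge 79/1000 + 17/200 → 41/250
merge 87/1000 + 159/1000 → 123/500
merge 41/250 + 43/250 → 42/125
merge 1/5 + 109/500 → 209/500
merge 123/500 + 42/125 → 291/500
merge 209/500 + 291/500 → 1
L = 79/1000 + 41/250 + 123/500 + 42/125 + 209/500 + 291/500 + 1 = 113/40 = 2.825 bits/symbol.

2.825 bits/symbol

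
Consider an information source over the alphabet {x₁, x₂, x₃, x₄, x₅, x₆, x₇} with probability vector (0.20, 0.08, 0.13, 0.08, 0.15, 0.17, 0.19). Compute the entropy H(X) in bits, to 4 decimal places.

H = −Σ pᵢ log₂ pᵢ.
−0.20·log₂(0.20) = 0.4644
−0.08·log₂(0.08) = 0.2915
−0.13·log₂(0.13) = 0.3826
−0.08·log₂(0.08) = 0.2915
−0.15·log₂(0.15) = 0.4105
−0.17·log₂(0.17) = 0.4346
−0.19·log₂(0.19) = 0.4552
Sum ≈ 2.7304 → 2.7304 bits.

2.7304 bits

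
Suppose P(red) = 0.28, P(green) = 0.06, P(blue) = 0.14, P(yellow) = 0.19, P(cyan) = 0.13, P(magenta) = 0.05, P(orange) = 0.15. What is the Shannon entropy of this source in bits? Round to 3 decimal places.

H = −Σ pᵢ log₂ pᵢ.
−0.28·log₂(0.28) = 0.5142
−0.06·log₂(0.06) = 0.2435
−0.14·log₂(0.14) = 0.3971
−0.19·log₂(0.19) = 0.4552
−0.13·log₂(0.13) = 0.3826
−0.05·log₂(0.05) = 0.2161
−0.15·log₂(0.15) = 0.4105
Sum ≈ 2.6194 → 2.619 bits.

2.619 bits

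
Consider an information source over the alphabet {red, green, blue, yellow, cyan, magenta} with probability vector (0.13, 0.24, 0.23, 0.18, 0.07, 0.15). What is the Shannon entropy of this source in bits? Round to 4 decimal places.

2.4889 bits

H = −Σ pᵢ log₂ pᵢ.
−0.13·log₂(0.13) = 0.3826
−0.24·log₂(0.24) = 0.4941
−0.23·log₂(0.23) = 0.4877
−0.18·log₂(0.18) = 0.4453
−0.07·log₂(0.07) = 0.2686
−0.15·log₂(0.15) = 0.4105
Sum ≈ 2.4889 → 2.4889 bits.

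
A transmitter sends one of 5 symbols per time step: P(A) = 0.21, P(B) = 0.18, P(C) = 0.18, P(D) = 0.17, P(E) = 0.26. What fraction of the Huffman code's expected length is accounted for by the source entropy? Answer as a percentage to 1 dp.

Entropy H = −Σ p log₂ p ≈ 2.3033 bits.
Huffman merges: 17/100+9/50→7/20; 9/50+21/100→39/100; 13/50+7/20→61/100; 39/100+61/100→1. L = 47/20 ≈ 2.3500.
Efficiency = H/L = 2.3033/2.3500 = 98.0%.

98.0%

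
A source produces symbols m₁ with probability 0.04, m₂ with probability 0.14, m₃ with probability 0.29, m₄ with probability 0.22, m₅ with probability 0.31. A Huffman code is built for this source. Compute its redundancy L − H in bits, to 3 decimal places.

0.075 bits

Entropy H = −Σ p log₂ p ≈ 2.1051 bits.
Huffman merges: 1/25+7/50→9/50; 9/50+11/50→2/5; 29/100+31/100→3/5; 2/5+3/5→1. L = 109/50 ≈ 2.1800.
L − H = 2.1800 − 2.1051 = 0.075 bits.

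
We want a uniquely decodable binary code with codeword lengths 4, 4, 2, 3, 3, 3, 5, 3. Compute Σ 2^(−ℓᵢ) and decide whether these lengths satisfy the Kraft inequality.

With common denominator 2^5 = 32: Σ 2^(−ℓᵢ) = 2/32 + 2/32 + 8/32 + 4/32 + 4/32 + 4/32 + 1/32 + 4/32 = 29/32 = 0.90625.
Kraft's inequality requires Σ ≤ 1; here Σ = 0.90625 ≤ 1, so such a prefix code exists.

0.90625; yes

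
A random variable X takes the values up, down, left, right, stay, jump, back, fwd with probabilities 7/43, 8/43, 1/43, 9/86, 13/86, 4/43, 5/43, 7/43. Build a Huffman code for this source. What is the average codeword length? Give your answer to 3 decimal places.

2.930 bits/symbol

Repeatedly combine the two least-probable nodes; the expected code length is the sum of the merged weights.
merge 1/43 + 4/43 → 5/43
merge 9/86 + 5/43 → 19/86
merge 5/43 + 13/86 → 23/86
merge 7/43 + 7/43 → 14/43
merge 8/43 + 19/86 → 35/86
merge 23/86 + 14/43 → 51/86
merge 35/86 + 51/86 → 1
L = 5/43 + 19/86 + 23/86 + 14/43 + 35/86 + 51/86 + 1 = 126/43 ≈ 2.930 bits/symbol.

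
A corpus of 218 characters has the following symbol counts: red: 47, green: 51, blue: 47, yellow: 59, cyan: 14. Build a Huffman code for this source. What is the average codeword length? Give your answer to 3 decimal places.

Probabilities are the counts divided by 218.
Repeatedly combine the two least-probable nodes; the expected code length is the sum of the merged weights.
merge 7/109 + 47/218 → 61/218
merge 47/218 + 51/218 → 49/109
merge 59/218 + 61/218 → 60/109
merge 49/109 + 60/109 → 1
L = 61/218 + 49/109 + 60/109 + 1 = 497/218 ≈ 2.280 bits/symbol.

2.280 bits/symbol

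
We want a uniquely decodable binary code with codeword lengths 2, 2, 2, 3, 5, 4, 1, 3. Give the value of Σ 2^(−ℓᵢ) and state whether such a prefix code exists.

1.59375; no

With common denominator 2^5 = 32: Σ 2^(−ℓᵢ) = 8/32 + 8/32 + 8/32 + 4/32 + 1/32 + 2/32 + 16/32 + 4/32 = 51/32 = 1.59375.
Kraft's inequality requires Σ ≤ 1; here Σ = 1.59375 > 1, so no such prefix code exists.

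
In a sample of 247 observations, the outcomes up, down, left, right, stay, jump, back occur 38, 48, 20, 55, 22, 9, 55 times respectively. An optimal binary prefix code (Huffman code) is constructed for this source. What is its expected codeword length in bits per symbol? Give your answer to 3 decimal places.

2.672 bits/symbol

Probabilities are the counts divided by 247.
Repeatedly combine the two least-probable nodes; the expected code length is the sum of the merged weights.
merge 9/247 + 20/247 → 29/247
merge 22/247 + 29/247 → 51/247
merge 2/13 + 48/247 → 86/247
merge 51/247 + 55/247 → 106/247
merge 55/247 + 86/247 → 141/247
merge 106/247 + 141/247 → 1
L = 29/247 + 51/247 + 86/247 + 106/247 + 141/247 + 1 = 660/247 ≈ 2.672 bits/symbol.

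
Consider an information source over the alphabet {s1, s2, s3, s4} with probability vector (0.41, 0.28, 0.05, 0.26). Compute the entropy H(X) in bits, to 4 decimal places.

1.7630 bits

H = −Σ pᵢ log₂ pᵢ.
−0.41·log₂(0.41) = 0.5274
−0.28·log₂(0.28) = 0.5142
−0.05·log₂(0.05) = 0.2161
−0.26·log₂(0.26) = 0.5053
Sum ≈ 1.7630 → 1.7630 bits.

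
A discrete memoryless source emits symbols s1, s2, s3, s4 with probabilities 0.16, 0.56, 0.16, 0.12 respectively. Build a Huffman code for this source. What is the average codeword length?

Repeatedly combine the two least-probable nodes; the expected code length is the sum of the merged weights.
merge 3/25 + 4/25 → 7/25
merge 4/25 + 7/25 → 11/25
merge 11/25 + 14/25 → 1
L = 7/25 + 11/25 + 1 = 43/25 = 1.72 bits/symbol.

1.72 bits/symbol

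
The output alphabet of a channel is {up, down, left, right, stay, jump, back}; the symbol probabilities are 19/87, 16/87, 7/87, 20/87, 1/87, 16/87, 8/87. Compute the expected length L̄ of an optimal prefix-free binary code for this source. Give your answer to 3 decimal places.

Repeatedly combine the two least-probable nodes; the expected code length is the sum of the merged weights.
merge 1/87 + 7/87 → 8/87
merge 8/87 + 8/87 → 16/87
merge 16/87 + 16/87 → 32/87
merge 16/87 + 19/87 → 35/87
merge 20/87 + 32/87 → 52/87
merge 35/87 + 52/87 → 1
L = 8/87 + 16/87 + 32/87 + 35/87 + 52/87 + 1 = 230/87 ≈ 2.644 bits/symbol.

2.644 bits/symbol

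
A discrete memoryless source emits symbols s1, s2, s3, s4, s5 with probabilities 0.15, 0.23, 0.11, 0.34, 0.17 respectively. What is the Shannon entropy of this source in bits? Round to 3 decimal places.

H = −Σ pᵢ log₂ pᵢ.
−0.15·log₂(0.15) = 0.4105
−0.23·log₂(0.23) = 0.4877
−0.11·log₂(0.11) = 0.3503
−0.34·log₂(0.34) = 0.5292
−0.17·log₂(0.17) = 0.4346
Sum ≈ 2.2123 → 2.212 bits.

2.212 bits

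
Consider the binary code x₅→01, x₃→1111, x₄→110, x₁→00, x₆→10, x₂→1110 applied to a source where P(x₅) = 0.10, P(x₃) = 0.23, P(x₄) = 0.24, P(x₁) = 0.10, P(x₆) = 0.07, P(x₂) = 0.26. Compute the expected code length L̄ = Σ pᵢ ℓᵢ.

3.22 bits/symbol

L̄ = Σ pᵢ·ℓᵢ = 0.10·2 + 0.23·4 + 0.24·3 + 0.10·2 + 0.07·2 + 0.26·4 = 3.22 bits/symbol.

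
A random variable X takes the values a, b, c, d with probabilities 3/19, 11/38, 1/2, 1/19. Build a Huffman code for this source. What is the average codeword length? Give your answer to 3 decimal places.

Repeatedly combine the two least-probable nodes; the expected code length is the sum of the merged weights.
merge 1/19 + 3/19 → 4/19
merge 4/19 + 11/38 → 1/2
merge 1/2 + 1/2 → 1
L = 4/19 + 1/2 + 1 = 65/38 ≈ 1.711 bits/symbol.

1.711 bits/symbol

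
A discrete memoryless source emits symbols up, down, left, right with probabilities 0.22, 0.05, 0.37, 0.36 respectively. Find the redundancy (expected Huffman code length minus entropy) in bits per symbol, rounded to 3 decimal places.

Entropy H = −Σ p log₂ p ≈ 1.7580 bits.
Huffman merges: 1/20+11/50→27/100; 27/100+9/25→63/100; 37/100+63/100→1. L = 19/10 ≈ 1.9000.
L − H = 1.9000 − 1.7580 = 0.142 bits.

0.142 bits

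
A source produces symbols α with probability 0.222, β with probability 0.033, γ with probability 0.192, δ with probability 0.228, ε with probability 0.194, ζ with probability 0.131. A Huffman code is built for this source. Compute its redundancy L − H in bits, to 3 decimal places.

0.089 bits

Entropy H = −Σ p log₂ p ≈ 2.4310 bits.
Huffman merges: 33/1000+131/1000→41/250; 41/250+24/125→89/250; 97/500+111/500→52/125; 57/250+89/250→73/125; 52/125+73/125→1. L = 63/25 ≈ 2.5200.
L − H = 2.5200 − 2.4310 = 0.089 bits.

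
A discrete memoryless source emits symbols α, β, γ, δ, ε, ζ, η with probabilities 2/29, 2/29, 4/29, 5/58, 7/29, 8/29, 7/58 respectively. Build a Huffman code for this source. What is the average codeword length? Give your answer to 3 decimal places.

2.621 bits/symbol

Repeatedly combine the two least-probable nodes; the expected code length is the sum of the merged weights.
merge 2/29 + 2/29 → 4/29
merge 5/58 + 7/58 → 6/29
merge 4/29 + 4/29 → 8/29
merge 6/29 + 7/29 → 13/29
merge 8/29 + 8/29 → 16/29
merge 13/29 + 16/29 → 1
L = 4/29 + 6/29 + 8/29 + 13/29 + 16/29 + 1 = 76/29 ≈ 2.621 bits/symbol.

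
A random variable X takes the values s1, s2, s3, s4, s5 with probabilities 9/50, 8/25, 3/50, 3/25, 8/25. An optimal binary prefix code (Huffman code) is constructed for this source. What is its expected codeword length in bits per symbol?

Repeatedly combine the two least-probable nodes; the expected code length is the sum of the merged weights.
merge 3/50 + 3/25 → 9/50
merge 9/50 + 9/50 → 9/25
merge 8/25 + 8/25 → 16/25
merge 9/25 + 16/25 → 1
L = 9/50 + 9/25 + 16/25 + 1 = 109/50 = 2.18 bits/symbol.

2.18 bits/symbol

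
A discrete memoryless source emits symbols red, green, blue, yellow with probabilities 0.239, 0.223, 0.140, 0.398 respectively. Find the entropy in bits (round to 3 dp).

H = −Σ pᵢ log₂ pᵢ.
−0.239·log₂(0.239) = 0.4935
−0.223·log₂(0.223) = 0.4828
−0.140·log₂(0.140) = 0.3971
−0.398·log₂(0.398) = 0.5290
Sum ≈ 1.9024 → 1.902 bits.

1.902 bits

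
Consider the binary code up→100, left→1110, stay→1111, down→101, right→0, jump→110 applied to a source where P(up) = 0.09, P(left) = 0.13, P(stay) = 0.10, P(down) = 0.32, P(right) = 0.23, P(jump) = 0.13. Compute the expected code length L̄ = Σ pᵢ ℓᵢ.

2.77 bits/symbol

L̄ = Σ pᵢ·ℓᵢ = 0.09·3 + 0.13·4 + 0.10·4 + 0.32·3 + 0.23·1 + 0.13·3 = 2.77 bits/symbol.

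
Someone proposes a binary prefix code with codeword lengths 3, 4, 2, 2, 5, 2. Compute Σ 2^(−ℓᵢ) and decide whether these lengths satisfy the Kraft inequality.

0.96875; yes

With common denominator 2^5 = 32: Σ 2^(−ℓᵢ) = 4/32 + 2/32 + 8/32 + 8/32 + 1/32 + 8/32 = 31/32 = 0.96875.
Kraft's inequality requires Σ ≤ 1; here Σ = 0.96875 ≤ 1, so such a prefix code exists.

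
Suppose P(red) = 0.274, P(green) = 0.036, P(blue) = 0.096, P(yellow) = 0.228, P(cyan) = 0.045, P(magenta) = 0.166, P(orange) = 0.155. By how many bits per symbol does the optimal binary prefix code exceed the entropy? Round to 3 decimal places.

Entropy H = −Σ p log₂ p ≈ 2.5436 bits.
Huffman merges: 9/250+9/200→81/1000; 81/1000+12/125→177/1000; 31/200+83/500→321/1000; 177/1000+57/250→81/200; 137/500+321/1000→119/200; 81/200+119/200→1. L = 2579/1000 ≈ 2.5790.
L − H = 2.5790 − 2.5436 = 0.035 bits.

0.035 bits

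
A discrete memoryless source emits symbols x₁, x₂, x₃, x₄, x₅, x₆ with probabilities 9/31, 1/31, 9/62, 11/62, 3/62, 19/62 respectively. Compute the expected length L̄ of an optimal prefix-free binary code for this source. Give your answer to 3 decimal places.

2.306 bits/symbol

Repeatedly combine the two least-probable nodes; the expected code length is the sum of the merged weights.
merge 1/31 + 3/62 → 5/62
merge 5/62 + 9/62 → 7/31
merge 11/62 + 7/31 → 25/62
merge 9/31 + 19/62 → 37/62
merge 25/62 + 37/62 → 1
L = 5/62 + 7/31 + 25/62 + 37/62 + 1 = 143/62 ≈ 2.306 bits/symbol.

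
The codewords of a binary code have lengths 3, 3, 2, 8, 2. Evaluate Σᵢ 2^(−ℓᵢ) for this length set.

0.75390625

With common denominator 2^8 = 256: Σ 2^(−ℓᵢ) = 32/256 + 32/256 + 64/256 + 1/256 + 64/256 = 193/256 = 0.75390625.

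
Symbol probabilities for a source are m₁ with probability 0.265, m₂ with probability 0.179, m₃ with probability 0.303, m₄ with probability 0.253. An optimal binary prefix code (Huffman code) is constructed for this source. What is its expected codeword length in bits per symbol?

Repeatedly combine the two least-probable nodes; the expected code length is the sum of the merged weights.
merge 179/1000 + 253/1000 → 54/125
merge 53/200 + 303/1000 → 71/125
merge 54/125 + 71/125 → 1
L = 54/125 + 71/125 + 1 = 2 bits/symbol.

2 bits/symbol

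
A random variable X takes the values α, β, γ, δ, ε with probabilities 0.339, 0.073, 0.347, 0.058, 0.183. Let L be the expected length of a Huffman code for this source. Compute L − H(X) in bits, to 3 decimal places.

0.077 bits

Entropy H = −Σ p log₂ p ≈ 2.0212 bits.
Huffman merges: 29/500+73/1000→131/1000; 131/1000+183/1000→157/500; 157/500+339/1000→653/1000; 347/1000+653/1000→1. L = 1049/500 ≈ 2.0980.
L − H = 2.0980 − 2.0212 = 0.077 bits.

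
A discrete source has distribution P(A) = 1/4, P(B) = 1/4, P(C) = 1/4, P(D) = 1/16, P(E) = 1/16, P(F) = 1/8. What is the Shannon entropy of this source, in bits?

Each probability is a power of 1/2, so log₂(1/p) is an integer.
H = Σ p·log₂(1/p) = 1/4·2 + 1/4·2 + 1/4·2 + 1/16·4 + 1/16·4 + 1/8·3 = 2.375 bits.

2.375 bits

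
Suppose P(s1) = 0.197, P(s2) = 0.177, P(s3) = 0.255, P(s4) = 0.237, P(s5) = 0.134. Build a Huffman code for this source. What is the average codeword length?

Repeatedly combine the two least-probable nodes; the expected code length is the sum of the merged weights.
merge 67/500 + 177/1000 → 311/1000
merge 197/1000 + 237/1000 → 217/500
merge 51/200 + 311/1000 → 283/500
merge 217/500 + 283/500 → 1
L = 311/1000 + 217/500 + 283/500 + 1 = 2311/1000 = 2.311 bits/symbol.

2.311 bits/symbol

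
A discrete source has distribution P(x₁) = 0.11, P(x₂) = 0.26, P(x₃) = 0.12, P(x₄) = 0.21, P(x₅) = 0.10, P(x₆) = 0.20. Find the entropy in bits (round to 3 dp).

H = −Σ pᵢ log₂ pᵢ.
−0.11·log₂(0.11) = 0.3503
−0.26·log₂(0.26) = 0.5053
−0.12·log₂(0.12) = 0.3671
−0.21·log₂(0.21) = 0.4728
−0.10·log₂(0.10) = 0.3322
−0.20·log₂(0.20) = 0.4644
Sum ≈ 2.4920 → 2.492 bits.

2.492 bits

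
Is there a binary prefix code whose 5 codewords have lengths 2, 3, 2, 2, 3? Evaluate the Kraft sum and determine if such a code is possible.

1; yes

With common denominator 2^3 = 8: Σ 2^(−ℓᵢ) = 2/8 + 1/8 + 2/8 + 2/8 + 1/8 = 8/8 = 1.
Kraft's inequality requires Σ ≤ 1; here Σ = 1 ≤ 1, so such a prefix code exists.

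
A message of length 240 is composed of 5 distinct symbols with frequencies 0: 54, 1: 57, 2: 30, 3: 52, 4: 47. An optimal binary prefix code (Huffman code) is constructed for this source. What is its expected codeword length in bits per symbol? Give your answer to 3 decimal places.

Probabilities are the counts divided by 240.
Repeatedly combine the two least-probable nodes; the expected code length is the sum of the merged weights.
merge 1/8 + 47/240 → 77/240
merge 13/60 + 9/40 → 53/120
merge 19/80 + 77/240 → 67/120
merge 53/120 + 67/120 → 1
L = 77/240 + 53/120 + 67/120 + 1 = 557/240 ≈ 2.321 bits/symbol.

2.321 bits/symbol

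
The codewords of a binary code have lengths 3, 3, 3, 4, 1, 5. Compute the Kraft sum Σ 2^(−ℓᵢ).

0.96875

With common denominator 2^5 = 32: Σ 2^(−ℓᵢ) = 4/32 + 4/32 + 4/32 + 2/32 + 16/32 + 1/32 = 31/32 = 0.96875.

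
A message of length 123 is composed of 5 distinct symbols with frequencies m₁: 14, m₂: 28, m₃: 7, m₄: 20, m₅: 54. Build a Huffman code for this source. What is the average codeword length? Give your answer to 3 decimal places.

2.065 bits/symbol

Probabilities are the counts divided by 123.
Repeatedly combine the two least-probable nodes; the expected code length is the sum of the merged weights.
merge 7/123 + 14/123 → 7/41
merge 20/123 + 7/41 → 1/3
merge 28/123 + 1/3 → 23/41
merge 18/41 + 23/41 → 1
L = 7/41 + 1/3 + 23/41 + 1 = 254/123 ≈ 2.065 bits/symbol.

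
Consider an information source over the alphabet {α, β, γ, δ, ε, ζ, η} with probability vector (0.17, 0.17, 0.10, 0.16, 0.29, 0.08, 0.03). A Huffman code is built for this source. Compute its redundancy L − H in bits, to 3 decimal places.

0.064 bits

Entropy H = −Σ p log₂ p ≈ 2.5856 bits.
Huffman merges: 3/100+2/25→11/100; 1/10+11/100→21/100; 4/25+17/100→33/100; 17/100+21/100→19/50; 29/100+33/100→31/50; 19/50+31/50→1. L = 53/20 ≈ 2.6500.
L − H = 2.6500 − 2.5856 = 0.064 bits.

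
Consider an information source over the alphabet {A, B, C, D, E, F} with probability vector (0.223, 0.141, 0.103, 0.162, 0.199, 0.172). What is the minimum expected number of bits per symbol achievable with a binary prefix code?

2.578 bits/symbol

Repeatedly combine the two least-probable nodes; the expected code length is the sum of the merged weights.
merge 103/1000 + 141/1000 → 61/250
merge 81/500 + 43/250 → 167/500
merge 199/1000 + 223/1000 → 211/500
merge 61/250 + 167/500 → 289/500
merge 211/500 + 289/500 → 1
L = 61/250 + 167/500 + 211/500 + 289/500 + 1 = 1289/500 = 2.578 bits/symbol.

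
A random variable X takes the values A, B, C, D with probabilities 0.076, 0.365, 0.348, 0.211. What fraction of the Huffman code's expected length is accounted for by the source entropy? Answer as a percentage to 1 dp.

Entropy H = −Σ p log₂ p ≈ 1.8169 bits.
Huffman merges: 19/250+211/1000→287/1000; 287/1000+87/250→127/200; 73/200+127/200→1. L = 961/500 ≈ 1.9220.
Efficiency = H/L = 1.8169/1.9220 = 94.5%.

94.5%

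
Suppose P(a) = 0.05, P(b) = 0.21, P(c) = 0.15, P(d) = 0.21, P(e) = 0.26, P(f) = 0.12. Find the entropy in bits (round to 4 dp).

2.4446 bits

H = −Σ pᵢ log₂ pᵢ.
−0.05·log₂(0.05) = 0.2161
−0.21·log₂(0.21) = 0.4728
−0.15·log₂(0.15) = 0.4105
−0.21·log₂(0.21) = 0.4728
−0.26·log₂(0.26) = 0.5053
−0.12·log₂(0.12) = 0.3671
Sum ≈ 2.4446 → 2.4446 bits.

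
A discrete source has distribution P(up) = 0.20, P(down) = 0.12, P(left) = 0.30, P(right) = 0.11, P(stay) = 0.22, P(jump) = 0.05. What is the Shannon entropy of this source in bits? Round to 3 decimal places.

2.399 bits

H = −Σ pᵢ log₂ pᵢ.
−0.20·log₂(0.20) = 0.4644
−0.12·log₂(0.12) = 0.3671
−0.30·log₂(0.30) = 0.5211
−0.11·log₂(0.11) = 0.3503
−0.22·log₂(0.22) = 0.4806
−0.05·log₂(0.05) = 0.2161
Sum ≈ 2.3995 → 2.399 bits.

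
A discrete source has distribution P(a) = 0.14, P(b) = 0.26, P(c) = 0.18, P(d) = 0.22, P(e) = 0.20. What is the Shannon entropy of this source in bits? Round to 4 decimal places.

2.2927 bits

H = −Σ pᵢ log₂ pᵢ.
−0.14·log₂(0.14) = 0.3971
−0.26·log₂(0.26) = 0.5053
−0.18·log₂(0.18) = 0.4453
−0.22·log₂(0.22) = 0.4806
−0.20·log₂(0.20) = 0.4644
Sum ≈ 2.2927 → 2.2927 bits.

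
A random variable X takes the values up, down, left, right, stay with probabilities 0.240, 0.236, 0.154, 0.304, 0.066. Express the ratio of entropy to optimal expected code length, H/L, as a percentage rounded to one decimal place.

Entropy H = −Σ p log₂ p ≈ 2.1824 bits.
Huffman merges: 33/500+77/500→11/50; 11/50+59/250→57/125; 6/25+38/125→68/125; 57/125+68/125→1. L = 111/50 ≈ 2.2200.
Efficiency = H/L = 2.1824/2.2200 = 98.3%.

98.3%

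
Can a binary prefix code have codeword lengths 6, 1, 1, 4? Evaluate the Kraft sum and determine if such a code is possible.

With common denominator 2^6 = 64: Σ 2^(−ℓᵢ) = 1/64 + 32/64 + 32/64 + 4/64 = 69/64 = 1.078125.
Kraft's inequality requires Σ ≤ 1; here Σ = 1.078125 > 1, so no such prefix code exists.

1.078125; no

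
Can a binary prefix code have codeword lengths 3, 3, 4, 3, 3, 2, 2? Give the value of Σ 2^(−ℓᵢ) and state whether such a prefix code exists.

With common denominator 2^4 = 16: Σ 2^(−ℓᵢ) = 2/16 + 2/16 + 1/16 + 2/16 + 2/16 + 4/16 + 4/16 = 17/16 = 1.0625.
Kraft's inequality requires Σ ≤ 1; here Σ = 1.0625 > 1, so no such prefix code exists.

1.0625; no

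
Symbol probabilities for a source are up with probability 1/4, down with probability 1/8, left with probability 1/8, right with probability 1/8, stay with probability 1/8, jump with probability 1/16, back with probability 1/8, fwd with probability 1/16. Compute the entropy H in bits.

2.875 bits

Each probability is a power of 1/2, so log₂(1/p) is an integer.
H = Σ p·log₂(1/p) = 1/4·2 + 1/8·3 + 1/8·3 + 1/8·3 + 1/8·3 + 1/16·4 + 1/8·3 + 1/16·4 = 2.875 bits.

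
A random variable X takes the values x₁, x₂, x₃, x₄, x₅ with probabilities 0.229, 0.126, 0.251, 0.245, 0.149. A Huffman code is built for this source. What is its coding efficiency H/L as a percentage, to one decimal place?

99.8%

Entropy H = −Σ p log₂ p ≈ 2.2705 bits.
Huffman merges: 63/500+149/1000→11/40; 229/1000+49/200→237/500; 251/1000+11/40→263/500; 237/500+263/500→1. L = 91/40 ≈ 2.2750.
Efficiency = H/L = 2.2705/2.2750 = 99.8%.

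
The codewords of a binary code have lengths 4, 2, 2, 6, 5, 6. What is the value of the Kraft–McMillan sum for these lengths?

0.625

With common denominator 2^6 = 64: Σ 2^(−ℓᵢ) = 4/64 + 16/64 + 16/64 + 1/64 + 2/64 + 1/64 = 40/64 = 0.625.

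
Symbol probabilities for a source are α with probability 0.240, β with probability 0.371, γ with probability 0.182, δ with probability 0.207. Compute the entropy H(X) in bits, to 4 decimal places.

H = −Σ pᵢ log₂ pᵢ.
−0.240·log₂(0.240) = 0.4941
−0.371·log₂(0.371) = 0.5307
−0.182·log₂(0.182) = 0.4474
−0.207·log₂(0.207) = 0.4704
Sum ≈ 1.9426 → 1.9426 bits.

1.9426 bits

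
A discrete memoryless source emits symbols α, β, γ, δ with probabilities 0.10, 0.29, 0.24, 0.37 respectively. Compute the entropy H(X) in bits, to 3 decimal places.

1.875 bits

H = −Σ pᵢ log₂ pᵢ.
−0.10·log₂(0.10) = 0.3322
−0.29·log₂(0.29) = 0.5179
−0.24·log₂(0.24) = 0.4941
−0.37·log₂(0.37) = 0.5307
Sum ≈ 1.8750 → 1.875 bits.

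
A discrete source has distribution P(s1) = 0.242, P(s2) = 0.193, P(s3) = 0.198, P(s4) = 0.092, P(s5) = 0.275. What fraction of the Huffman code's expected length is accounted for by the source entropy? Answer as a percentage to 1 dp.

98.2%

Entropy H = −Σ p log₂ p ≈ 2.2449 bits.
Huffman merges: 23/250+193/1000→57/200; 99/500+121/500→11/25; 11/40+57/200→14/25; 11/25+14/25→1. L = 457/200 ≈ 2.2850.
Efficiency = H/L = 2.2449/2.2850 = 98.2%.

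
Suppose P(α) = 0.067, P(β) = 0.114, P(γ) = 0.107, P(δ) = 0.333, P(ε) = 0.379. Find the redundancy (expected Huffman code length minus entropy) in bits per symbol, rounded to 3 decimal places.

0.061 bits

Entropy H = −Σ p log₂ p ≈ 2.0222 bits.
Huffman merges: 67/1000+107/1000→87/500; 57/500+87/500→36/125; 36/125+333/1000→621/1000; 379/1000+621/1000→1. L = 2083/1000 ≈ 2.0830.
L − H = 2.0830 − 2.0222 = 0.061 bits.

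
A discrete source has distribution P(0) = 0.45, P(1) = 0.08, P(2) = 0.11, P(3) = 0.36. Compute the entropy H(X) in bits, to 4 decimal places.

1.6908 bits

H = −Σ pᵢ log₂ pᵢ.
−0.45·log₂(0.45) = 0.5184
−0.08·log₂(0.08) = 0.2915
−0.11·log₂(0.11) = 0.3503
−0.36·log₂(0.36) = 0.5306
Sum ≈ 1.6908 → 1.6908 bits.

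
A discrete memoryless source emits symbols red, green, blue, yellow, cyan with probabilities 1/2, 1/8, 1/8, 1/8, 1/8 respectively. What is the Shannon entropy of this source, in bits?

2 bits

Each probability is a power of 1/2, so log₂(1/p) is an integer.
H = Σ p·log₂(1/p) = 1/2·1 + 1/8·3 + 1/8·3 + 1/8·3 + 1/8·3 = 2 bits.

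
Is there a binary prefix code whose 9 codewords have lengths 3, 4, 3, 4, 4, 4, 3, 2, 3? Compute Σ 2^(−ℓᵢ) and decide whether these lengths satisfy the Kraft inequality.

With common denominator 2^4 = 16: Σ 2^(−ℓᵢ) = 2/16 + 1/16 + 2/16 + 1/16 + 1/16 + 1/16 + 2/16 + 4/16 + 2/16 = 16/16 = 1.
Kraft's inequality requires Σ ≤ 1; here Σ = 1 ≤ 1, so such a prefix code exists.

1; yes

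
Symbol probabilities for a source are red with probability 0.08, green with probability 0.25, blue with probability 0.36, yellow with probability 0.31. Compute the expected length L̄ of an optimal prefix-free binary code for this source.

1.97 bits/symbol

Repeatedly combine the two least-probable nodes; the expected code length is the sum of the merged weights.
merge 2/25 + 1/4 → 33/100
merge 31/100 + 33/100 → 16/25
merge 9/25 + 16/25 → 1
L = 33/100 + 16/25 + 1 = 197/100 = 1.97 bits/symbol.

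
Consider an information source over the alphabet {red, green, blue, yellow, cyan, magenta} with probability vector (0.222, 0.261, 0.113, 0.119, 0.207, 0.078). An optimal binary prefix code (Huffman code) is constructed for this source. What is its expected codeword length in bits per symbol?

2.501 bits/symbol

Repeatedly combine the two least-probable nodes; the expected code length is the sum of the merged weights.
merge 39/500 + 113/1000 → 191/1000
merge 119/1000 + 191/1000 → 31/100
merge 207/1000 + 111/500 → 429/1000
merge 261/1000 + 31/100 → 571/1000
merge 429/1000 + 571/1000 → 1
L = 191/1000 + 31/100 + 429/1000 + 571/1000 + 1 = 2501/1000 = 2.501 bits/symbol.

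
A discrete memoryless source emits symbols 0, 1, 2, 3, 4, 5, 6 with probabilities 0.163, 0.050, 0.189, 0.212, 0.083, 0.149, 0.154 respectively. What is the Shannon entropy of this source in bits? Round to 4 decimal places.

2.6943 bits

H = −Σ pᵢ log₂ pᵢ.
−0.163·log₂(0.163) = 0.4266
−0.050·log₂(0.050) = 0.2161
−0.189·log₂(0.189) = 0.4543
−0.212·log₂(0.212) = 0.4744
−0.083·log₂(0.083) = 0.2980
−0.149·log₂(0.149) = 0.4092
−0.154·log₂(0.154) = 0.4156
Sum ≈ 2.6943 → 2.6943 bits.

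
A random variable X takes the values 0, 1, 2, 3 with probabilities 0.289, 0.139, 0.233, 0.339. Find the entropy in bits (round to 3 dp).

H = −Σ pᵢ log₂ pᵢ.
−0.289·log₂(0.289) = 0.5176
−0.139·log₂(0.139) = 0.3957
−0.233·log₂(0.233) = 0.4897
−0.339·log₂(0.339) = 0.5291
Sum ≈ 1.9320 → 1.932 bits.

1.932 bits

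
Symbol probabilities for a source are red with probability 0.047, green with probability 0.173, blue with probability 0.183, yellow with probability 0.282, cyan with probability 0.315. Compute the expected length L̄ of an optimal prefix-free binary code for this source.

2.22 bits/symbol

Repeatedly combine the two least-probable nodes; the expected code length is the sum of the merged weights.
merge 47/1000 + 173/1000 → 11/50
merge 183/1000 + 11/50 → 403/1000
merge 141/500 + 63/200 → 597/1000
merge 403/1000 + 597/1000 → 1
L = 11/50 + 403/1000 + 597/1000 + 1 = 111/50 = 2.22 bits/symbol.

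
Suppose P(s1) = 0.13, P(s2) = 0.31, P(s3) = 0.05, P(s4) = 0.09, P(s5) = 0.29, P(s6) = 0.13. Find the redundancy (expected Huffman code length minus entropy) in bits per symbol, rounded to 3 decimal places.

Entropy H = −Σ p log₂ p ≈ 2.3357 bits.
Huffman merges: 1/20+9/100→7/50; 13/100+13/100→13/50; 7/50+13/50→2/5; 29/100+31/100→3/5; 2/5+3/5→1. L = 12/5 ≈ 2.4000.
L − H = 2.4000 − 2.3357 = 0.064 bits.

0.064 bits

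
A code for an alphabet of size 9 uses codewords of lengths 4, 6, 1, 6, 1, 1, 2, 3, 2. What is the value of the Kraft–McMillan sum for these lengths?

With common denominator 2^6 = 64: Σ 2^(−ℓᵢ) = 4/64 + 1/64 + 32/64 + 1/64 + 32/64 + 32/64 + 16/64 + 8/64 + 16/64 = 142/64 = 2.21875.

2.21875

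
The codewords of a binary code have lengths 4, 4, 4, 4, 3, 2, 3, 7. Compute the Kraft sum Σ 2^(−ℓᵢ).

With common denominator 2^7 = 128: Σ 2^(−ℓᵢ) = 8/128 + 8/128 + 8/128 + 8/128 + 16/128 + 32/128 + 16/128 + 1/128 = 97/128 = 0.7578125.

0.7578125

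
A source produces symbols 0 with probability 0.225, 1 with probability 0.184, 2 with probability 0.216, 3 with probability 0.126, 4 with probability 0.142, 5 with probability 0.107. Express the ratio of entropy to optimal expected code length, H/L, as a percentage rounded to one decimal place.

99.0%

Entropy H = −Σ p log₂ p ≈ 2.5326 bits.
Huffman merges: 107/1000+63/500→233/1000; 71/500+23/125→163/500; 27/125+9/40→441/1000; 233/1000+163/500→559/1000; 441/1000+559/1000→1. L = 2559/1000 ≈ 2.5590.
Efficiency = H/L = 2.5326/2.5590 = 99.0%.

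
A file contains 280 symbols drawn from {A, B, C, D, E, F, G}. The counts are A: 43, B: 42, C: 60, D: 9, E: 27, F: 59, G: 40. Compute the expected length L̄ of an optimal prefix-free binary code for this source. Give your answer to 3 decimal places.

2.704 bits/symbol

Probabilities are the counts divided by 280.
Repeatedly combine the two least-probable nodes; the expected code length is the sum of the merged weights.
merge 9/280 + 27/280 → 9/70
merge 9/70 + 1/7 → 19/70
merge 3/20 + 43/280 → 17/56
merge 59/280 + 3/14 → 17/40
merge 19/70 + 17/56 → 23/40
merge 17/40 + 23/40 → 1
L = 9/70 + 19/70 + 17/56 + 17/40 + 23/40 + 1 = 757/280 ≈ 2.704 bits/symbol.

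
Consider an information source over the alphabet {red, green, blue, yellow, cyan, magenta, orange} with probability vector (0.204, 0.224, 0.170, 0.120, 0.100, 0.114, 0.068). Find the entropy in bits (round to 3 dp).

H = −Σ pᵢ log₂ pᵢ.
−0.204·log₂(0.204) = 0.4678
−0.224·log₂(0.224) = 0.4835
−0.170·log₂(0.170) = 0.4346
−0.120·log₂(0.120) = 0.3671
−0.100·log₂(0.100) = 0.3322
−0.114·log₂(0.114) = 0.3571
−0.068·log₂(0.068) = 0.2637
Sum ≈ 2.7061 → 2.706 bits.

2.706 bits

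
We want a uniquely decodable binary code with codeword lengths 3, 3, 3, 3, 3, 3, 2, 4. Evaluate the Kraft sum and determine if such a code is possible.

1.0625; no

With common denominator 2^4 = 16: Σ 2^(−ℓᵢ) = 2/16 + 2/16 + 2/16 + 2/16 + 2/16 + 2/16 + 4/16 + 1/16 = 17/16 = 1.0625.
Kraft's inequality requires Σ ≤ 1; here Σ = 1.0625 > 1, so no such prefix code exists.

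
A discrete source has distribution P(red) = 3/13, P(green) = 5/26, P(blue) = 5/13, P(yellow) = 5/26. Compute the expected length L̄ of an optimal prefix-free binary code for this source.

Repeatedly combine the two least-probable nodes; the expected code length is the sum of the merged weights.
merge 5/26 + 5/26 → 5/13
merge 3/13 + 5/13 → 8/13
merge 5/13 + 8/13 → 1
L = 5/13 + 8/13 + 1 = 2 bits/symbol.

2 bits/symbol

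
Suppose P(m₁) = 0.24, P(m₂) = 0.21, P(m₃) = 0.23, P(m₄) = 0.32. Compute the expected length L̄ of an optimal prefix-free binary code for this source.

Repeatedly combine the two least-probable nodes; the expected code length is the sum of the merged weights.
merge 21/100 + 23/100 → 11/25
merge 6/25 + 8/25 → 14/25
merge 11/25 + 14/25 → 1
L = 11/25 + 14/25 + 1 = 2 bits/symbol.

2 bits/symbol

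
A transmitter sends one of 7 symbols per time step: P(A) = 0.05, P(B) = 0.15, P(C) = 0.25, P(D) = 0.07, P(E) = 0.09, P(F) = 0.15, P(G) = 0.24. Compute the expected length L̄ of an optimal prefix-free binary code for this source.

Repeatedly combine the two least-probable nodes; the expected code length is the sum of the merged weights.
merge 1/20 + 7/100 → 3/25
merge 9/100 + 3/25 → 21/100
merge 3/20 + 3/20 → 3/10
merge 21/100 + 6/25 → 9/20
merge 1/4 + 3/10 → 11/20
merge 9/20 + 11/20 → 1
L = 3/25 + 21/100 + 3/10 + 9/20 + 11/20 + 1 = 263/100 = 2.63 bits/symbol.

2.63 bits/symbol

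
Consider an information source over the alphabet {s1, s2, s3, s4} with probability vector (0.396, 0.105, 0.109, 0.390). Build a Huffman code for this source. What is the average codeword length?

Repeatedly combine the two least-probable nodes; the expected code length is the sum of the merged weights.
merge 21/200 + 109/1000 → 107/500
merge 107/500 + 39/100 → 151/250
merge 99/250 + 151/250 → 1
L = 107/500 + 151/250 + 1 = 909/500 = 1.818 bits/symbol.

1.818 bits/symbol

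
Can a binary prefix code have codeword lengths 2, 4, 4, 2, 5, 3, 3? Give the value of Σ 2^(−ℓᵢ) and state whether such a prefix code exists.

With common denominator 2^5 = 32: Σ 2^(−ℓᵢ) = 8/32 + 2/32 + 2/32 + 8/32 + 1/32 + 4/32 + 4/32 = 29/32 = 0.90625.
Kraft's inequality requires Σ ≤ 1; here Σ = 0.90625 ≤ 1, so such a prefix code exists.

0.90625; yes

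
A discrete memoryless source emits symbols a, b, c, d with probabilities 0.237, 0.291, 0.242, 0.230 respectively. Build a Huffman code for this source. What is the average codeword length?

Repeatedly combine the two least-probable nodes; the expected code length is the sum of the merged weights.
merge 23/100 + 237/1000 → 467/1000
merge 121/500 + 291/1000 → 533/1000
merge 467/1000 + 533/1000 → 1
L = 467/1000 + 533/1000 + 1 = 2 bits/symbol.

2 bits/symbol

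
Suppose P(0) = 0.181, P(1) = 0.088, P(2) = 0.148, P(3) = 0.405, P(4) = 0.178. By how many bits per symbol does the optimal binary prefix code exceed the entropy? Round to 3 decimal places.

Entropy H = −Σ p log₂ p ≈ 2.1342 bits.
Huffman merges: 11/125+37/250→59/250; 89/500+181/1000→359/1000; 59/250+359/1000→119/200; 81/200+119/200→1. L = 219/100 ≈ 2.1900.
L − H = 2.1900 − 2.1342 = 0.056 bits.

0.056 bits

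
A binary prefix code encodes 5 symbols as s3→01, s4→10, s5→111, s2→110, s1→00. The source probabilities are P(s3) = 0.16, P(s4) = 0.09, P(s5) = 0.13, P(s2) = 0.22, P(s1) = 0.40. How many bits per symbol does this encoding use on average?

L̄ = Σ pᵢ·ℓᵢ = 0.16·2 + 0.09·2 + 0.13·3 + 0.22·3 + 0.40·2 = 2.35 bits/symbol.

2.35 bits/symbol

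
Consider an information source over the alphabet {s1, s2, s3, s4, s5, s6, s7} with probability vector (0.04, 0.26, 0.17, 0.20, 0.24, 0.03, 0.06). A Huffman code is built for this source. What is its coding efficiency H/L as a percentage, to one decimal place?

99.2%

Entropy H = −Σ p log₂ p ≈ 2.4794 bits.
Huffman merges: 3/100+1/25→7/100; 3/50+7/100→13/100; 13/100+17/100→3/10; 1/5+6/25→11/25; 13/50+3/10→14/25; 11/25+14/25→1. L = 5/2 ≈ 2.5000.
Efficiency = H/L = 2.4794/2.5000 = 99.2%.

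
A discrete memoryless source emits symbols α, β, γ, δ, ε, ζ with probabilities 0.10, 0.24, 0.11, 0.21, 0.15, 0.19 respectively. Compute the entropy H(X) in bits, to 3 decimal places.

2.515 bits

H = −Σ pᵢ log₂ pᵢ.
−0.10·log₂(0.10) = 0.3322
−0.24·log₂(0.24) = 0.4941
−0.11·log₂(0.11) = 0.3503
−0.21·log₂(0.21) = 0.4728
−0.15·log₂(0.15) = 0.4105
−0.19·log₂(0.19) = 0.4552
Sum ≈ 2.5152 → 2.515 bits.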